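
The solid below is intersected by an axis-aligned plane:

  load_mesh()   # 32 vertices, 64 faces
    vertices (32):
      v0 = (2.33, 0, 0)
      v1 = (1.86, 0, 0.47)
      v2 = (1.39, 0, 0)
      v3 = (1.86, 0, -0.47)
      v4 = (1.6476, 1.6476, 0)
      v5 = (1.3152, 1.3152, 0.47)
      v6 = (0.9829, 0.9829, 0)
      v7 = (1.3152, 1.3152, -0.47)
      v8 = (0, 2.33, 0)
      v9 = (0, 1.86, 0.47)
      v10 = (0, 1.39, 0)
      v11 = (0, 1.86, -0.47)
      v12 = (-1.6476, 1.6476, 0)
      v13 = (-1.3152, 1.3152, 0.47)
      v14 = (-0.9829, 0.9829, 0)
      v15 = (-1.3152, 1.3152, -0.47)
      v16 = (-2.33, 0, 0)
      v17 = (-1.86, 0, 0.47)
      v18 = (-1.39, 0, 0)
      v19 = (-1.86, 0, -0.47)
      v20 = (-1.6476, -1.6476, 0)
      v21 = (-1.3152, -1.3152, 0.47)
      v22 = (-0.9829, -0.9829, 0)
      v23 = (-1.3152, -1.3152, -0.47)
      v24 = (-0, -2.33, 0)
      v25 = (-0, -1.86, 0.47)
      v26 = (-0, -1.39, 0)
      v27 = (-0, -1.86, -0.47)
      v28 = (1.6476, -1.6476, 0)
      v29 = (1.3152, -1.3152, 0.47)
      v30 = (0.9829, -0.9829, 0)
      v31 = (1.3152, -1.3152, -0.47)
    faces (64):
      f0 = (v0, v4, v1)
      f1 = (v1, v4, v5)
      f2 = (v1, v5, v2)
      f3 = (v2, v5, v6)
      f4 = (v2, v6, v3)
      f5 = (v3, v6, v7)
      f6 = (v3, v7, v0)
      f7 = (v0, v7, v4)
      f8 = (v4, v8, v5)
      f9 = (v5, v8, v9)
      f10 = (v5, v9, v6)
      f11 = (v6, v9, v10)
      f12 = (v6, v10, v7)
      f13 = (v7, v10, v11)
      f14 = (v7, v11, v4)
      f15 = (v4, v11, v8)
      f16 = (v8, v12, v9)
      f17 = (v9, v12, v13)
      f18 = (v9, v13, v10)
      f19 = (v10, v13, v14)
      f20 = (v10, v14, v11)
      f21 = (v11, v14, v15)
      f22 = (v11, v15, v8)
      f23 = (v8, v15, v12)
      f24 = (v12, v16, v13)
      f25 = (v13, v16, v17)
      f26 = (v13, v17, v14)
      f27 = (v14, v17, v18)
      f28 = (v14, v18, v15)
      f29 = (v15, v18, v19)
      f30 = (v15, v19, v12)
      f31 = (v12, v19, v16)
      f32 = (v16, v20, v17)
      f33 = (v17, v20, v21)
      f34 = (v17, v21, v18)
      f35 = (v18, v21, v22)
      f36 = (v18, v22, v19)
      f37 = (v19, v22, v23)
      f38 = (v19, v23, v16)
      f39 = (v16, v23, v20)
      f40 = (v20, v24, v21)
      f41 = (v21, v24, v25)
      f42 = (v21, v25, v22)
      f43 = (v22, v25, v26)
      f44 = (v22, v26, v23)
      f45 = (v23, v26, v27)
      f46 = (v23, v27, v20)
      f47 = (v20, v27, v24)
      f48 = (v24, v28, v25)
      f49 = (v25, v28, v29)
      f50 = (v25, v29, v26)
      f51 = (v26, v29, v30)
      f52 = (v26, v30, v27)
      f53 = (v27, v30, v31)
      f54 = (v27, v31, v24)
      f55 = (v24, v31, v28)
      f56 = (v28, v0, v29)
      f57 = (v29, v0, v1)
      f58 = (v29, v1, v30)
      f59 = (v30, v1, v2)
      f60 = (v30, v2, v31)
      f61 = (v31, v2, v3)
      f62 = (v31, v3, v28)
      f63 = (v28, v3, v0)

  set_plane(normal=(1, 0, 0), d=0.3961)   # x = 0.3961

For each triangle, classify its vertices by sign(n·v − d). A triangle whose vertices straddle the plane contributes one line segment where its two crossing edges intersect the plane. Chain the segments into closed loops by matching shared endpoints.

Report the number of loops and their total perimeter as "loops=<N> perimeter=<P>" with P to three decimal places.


Straddling triangles (16 of 64):
  (v4,v8,v5) [+-+] → (0.3961, 2.16594, 0)–(0.3961, 2.02437, 0.14155)  len=0.2002
  (v5,v8,v9) [+--] → (0.3961, 2.02437, 0.14155)–(0.3961, 1.69592, 0.47)  len=0.4645
  (v5,v9,v6) [+-+] → (0.3961, 1.69592, 0.47)–(0.3961, 1.50654, 0.280594)  len=0.2678
  (v6,v9,v10) [+--] → (0.3961, 1.50654, 0.280594)–(0.3961, 1.22594, 0)  len=0.3968
  (v6,v10,v7) [+-+] → (0.3961, 1.22594, 0)–(0.3961, 1.36747, -0.14155)  len=0.2002
  (v7,v10,v11) [+--] → (0.3961, 1.36747, -0.14155)–(0.3961, 1.69592, -0.47)  len=0.4645
  (v7,v11,v4) [+-+] → (0.3961, 1.69592, -0.47)–(0.3961, 1.80894, -0.357007)  len=0.1598
  (v4,v11,v8) [+--] → (0.3961, 1.80894, -0.357007)–(0.3961, 2.16594, 0)  len=0.5049
  (v24,v28,v25) [-+-] → (0.3961, -2.16594, 0)–(0.3961, -1.80894, 0.357007)  len=0.5049
  (v25,v28,v29) [-++] → (0.3961, -1.80894, 0.357007)–(0.3961, -1.69592, 0.47)  len=0.1598
  (v25,v29,v26) [-+-] → (0.3961, -1.69592, 0.47)–(0.3961, -1.36747, 0.14155)  len=0.4645
  (v26,v29,v30) [-++] → (0.3961, -1.36747, 0.14155)–(0.3961, -1.22594, 0)  len=0.2002
  (v26,v30,v27) [-+-] → (0.3961, -1.22594, 0)–(0.3961, -1.50654, -0.280594)  len=0.3968
  (v27,v30,v31) [-++] → (0.3961, -1.50654, -0.280594)–(0.3961, -1.69592, -0.47)  len=0.2678
  (v27,v31,v24) [-+-] → (0.3961, -1.69592, -0.47)–(0.3961, -2.02437, -0.14155)  len=0.4645
  (v24,v31,v28) [-++] → (0.3961, -2.02437, -0.14155)–(0.3961, -2.16594, 0)  len=0.2002

Chained into 2 loop(s):
  loop 1: 8 segments, perimeter = 2.6587
  loop 2: 8 segments, perimeter = 2.6587
Total perimeter = 5.317

loops=2 perimeter=5.317


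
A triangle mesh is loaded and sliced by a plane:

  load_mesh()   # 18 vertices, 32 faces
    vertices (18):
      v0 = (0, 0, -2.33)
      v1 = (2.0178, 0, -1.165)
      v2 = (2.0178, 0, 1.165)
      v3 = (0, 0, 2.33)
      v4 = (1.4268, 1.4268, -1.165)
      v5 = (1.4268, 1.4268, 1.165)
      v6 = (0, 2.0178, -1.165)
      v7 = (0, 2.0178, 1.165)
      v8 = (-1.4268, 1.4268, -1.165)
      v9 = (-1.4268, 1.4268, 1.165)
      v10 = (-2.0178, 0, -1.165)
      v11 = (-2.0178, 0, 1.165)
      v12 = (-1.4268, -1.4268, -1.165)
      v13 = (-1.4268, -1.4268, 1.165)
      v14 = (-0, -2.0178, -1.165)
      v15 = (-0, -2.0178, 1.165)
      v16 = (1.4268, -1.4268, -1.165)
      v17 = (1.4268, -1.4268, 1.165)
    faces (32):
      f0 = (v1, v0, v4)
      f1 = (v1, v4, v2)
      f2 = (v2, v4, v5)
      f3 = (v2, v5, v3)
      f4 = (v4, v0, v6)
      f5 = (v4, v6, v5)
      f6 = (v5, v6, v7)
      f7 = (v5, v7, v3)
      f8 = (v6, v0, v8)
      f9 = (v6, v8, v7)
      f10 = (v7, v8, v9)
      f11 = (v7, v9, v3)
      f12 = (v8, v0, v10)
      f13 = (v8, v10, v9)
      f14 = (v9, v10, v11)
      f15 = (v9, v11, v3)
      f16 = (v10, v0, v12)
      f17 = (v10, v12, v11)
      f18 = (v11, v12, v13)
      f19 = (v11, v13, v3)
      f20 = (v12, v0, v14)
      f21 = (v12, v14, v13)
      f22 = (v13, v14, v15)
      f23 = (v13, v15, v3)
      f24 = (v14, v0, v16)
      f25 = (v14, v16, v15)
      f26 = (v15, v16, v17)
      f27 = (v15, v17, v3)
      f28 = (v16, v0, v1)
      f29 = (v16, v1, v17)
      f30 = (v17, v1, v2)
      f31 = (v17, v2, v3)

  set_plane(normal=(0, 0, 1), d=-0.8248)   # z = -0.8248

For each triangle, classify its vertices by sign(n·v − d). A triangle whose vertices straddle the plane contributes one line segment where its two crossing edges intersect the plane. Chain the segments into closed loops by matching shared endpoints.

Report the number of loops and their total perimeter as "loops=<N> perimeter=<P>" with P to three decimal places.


loops=1 perimeter=12.355

Straddling triangles (16 of 32):
  (v1,v4,v2) [--+] → (1.51309, 1.21847, -0.8248)–(2.0178, 0, -0.8248)  len=1.3189
  (v2,v4,v5) [+-+] → (1.51309, 1.21847, -0.8248)–(1.4268, 1.4268, -0.8248)  len=0.2255
  (v4,v6,v5) [--+] → (0.208325, 1.93151, -0.8248)–(1.4268, 1.4268, -0.8248)  len=1.3189
  (v5,v6,v7) [+-+] → (0.208325, 1.93151, -0.8248)–(0, 2.0178, -0.8248)  len=0.2255
  (v6,v8,v7) [--+] → (-1.21847, 1.51309, -0.8248)–(0, 2.0178, -0.8248)  len=1.3189
  (v7,v8,v9) [+-+] → (-1.21847, 1.51309, -0.8248)–(-1.4268, 1.4268, -0.8248)  len=0.2255
  (v8,v10,v9) [--+] → (-1.93151, 0.208325, -0.8248)–(-1.4268, 1.4268, -0.8248)  len=1.3189
  (v9,v10,v11) [+-+] → (-1.93151, 0.208325, -0.8248)–(-2.0178, 0, -0.8248)  len=0.2255
  (v10,v12,v11) [--+] → (-1.51309, -1.21847, -0.8248)–(-2.0178, 0, -0.8248)  len=1.3189
  (v11,v12,v13) [+-+] → (-1.51309, -1.21847, -0.8248)–(-1.4268, -1.4268, -0.8248)  len=0.2255
  (v12,v14,v13) [--+] → (-0.208325, -1.93151, -0.8248)–(-1.4268, -1.4268, -0.8248)  len=1.3189
  (v13,v14,v15) [+-+] → (-0.208325, -1.93151, -0.8248)–(0, -2.0178, -0.8248)  len=0.2255
  (v14,v16,v15) [--+] → (1.21847, -1.51309, -0.8248)–(0, -2.0178, -0.8248)  len=1.3189
  (v15,v16,v17) [+-+] → (1.21847, -1.51309, -0.8248)–(1.4268, -1.4268, -0.8248)  len=0.2255
  (v16,v1,v17) [--+] → (1.93151, -0.208325, -0.8248)–(1.4268, -1.4268, -0.8248)  len=1.3189
  (v17,v1,v2) [+-+] → (1.93151, -0.208325, -0.8248)–(2.0178, 0, -0.8248)  len=0.2255

Chained into 1 loop(s):
  loop 1: 16 segments, perimeter = 12.3549
Total perimeter = 12.355


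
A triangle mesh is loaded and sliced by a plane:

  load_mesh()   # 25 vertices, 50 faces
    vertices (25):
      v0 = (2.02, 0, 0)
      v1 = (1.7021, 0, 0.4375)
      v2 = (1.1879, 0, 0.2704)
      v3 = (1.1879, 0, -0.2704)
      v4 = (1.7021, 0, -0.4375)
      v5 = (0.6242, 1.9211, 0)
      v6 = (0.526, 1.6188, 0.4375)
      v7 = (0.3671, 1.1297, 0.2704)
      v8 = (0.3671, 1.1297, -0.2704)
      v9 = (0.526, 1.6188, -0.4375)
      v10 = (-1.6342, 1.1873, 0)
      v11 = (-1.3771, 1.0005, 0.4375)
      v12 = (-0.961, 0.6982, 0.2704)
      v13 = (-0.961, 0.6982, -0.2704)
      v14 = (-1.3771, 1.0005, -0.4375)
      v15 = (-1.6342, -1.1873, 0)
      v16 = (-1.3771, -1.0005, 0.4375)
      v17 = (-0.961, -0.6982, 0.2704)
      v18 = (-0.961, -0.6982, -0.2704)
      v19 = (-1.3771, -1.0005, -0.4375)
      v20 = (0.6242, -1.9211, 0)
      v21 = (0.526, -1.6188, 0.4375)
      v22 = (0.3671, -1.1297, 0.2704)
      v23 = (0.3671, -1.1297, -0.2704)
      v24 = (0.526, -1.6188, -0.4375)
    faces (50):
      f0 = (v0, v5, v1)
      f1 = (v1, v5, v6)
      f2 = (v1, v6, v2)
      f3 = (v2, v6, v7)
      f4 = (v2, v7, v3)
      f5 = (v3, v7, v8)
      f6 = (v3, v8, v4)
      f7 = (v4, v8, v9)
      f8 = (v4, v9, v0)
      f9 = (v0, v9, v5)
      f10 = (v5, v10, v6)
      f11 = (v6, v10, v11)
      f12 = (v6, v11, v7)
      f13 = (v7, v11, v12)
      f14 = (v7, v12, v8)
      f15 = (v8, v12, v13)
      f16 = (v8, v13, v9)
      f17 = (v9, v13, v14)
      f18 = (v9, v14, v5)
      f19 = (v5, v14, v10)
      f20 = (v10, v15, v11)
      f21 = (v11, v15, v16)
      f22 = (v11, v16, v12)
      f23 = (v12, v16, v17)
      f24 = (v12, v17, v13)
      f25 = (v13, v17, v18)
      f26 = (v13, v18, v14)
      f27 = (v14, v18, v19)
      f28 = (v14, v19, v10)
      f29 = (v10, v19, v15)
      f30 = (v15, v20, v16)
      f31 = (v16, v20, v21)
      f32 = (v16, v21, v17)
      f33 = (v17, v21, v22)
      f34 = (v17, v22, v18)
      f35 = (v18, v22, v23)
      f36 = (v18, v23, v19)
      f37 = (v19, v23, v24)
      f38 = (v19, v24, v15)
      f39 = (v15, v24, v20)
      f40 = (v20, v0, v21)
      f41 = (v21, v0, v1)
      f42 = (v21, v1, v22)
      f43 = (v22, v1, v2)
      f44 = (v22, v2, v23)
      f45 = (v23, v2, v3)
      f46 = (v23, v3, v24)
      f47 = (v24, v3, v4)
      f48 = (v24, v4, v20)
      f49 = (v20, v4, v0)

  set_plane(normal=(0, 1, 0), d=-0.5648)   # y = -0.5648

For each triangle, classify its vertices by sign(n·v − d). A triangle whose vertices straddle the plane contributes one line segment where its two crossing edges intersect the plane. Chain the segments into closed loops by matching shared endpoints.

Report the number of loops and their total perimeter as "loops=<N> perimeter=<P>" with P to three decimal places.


loops=2 perimeter=5.156

Straddling triangles (20 of 50):
  (v10,v15,v11) [+-+] → (-1.6342, -0.5648, 0)–(-1.56105, -0.5648, 0.124483)  len=0.1444
  (v11,v15,v16) [+--] → (-1.56105, -0.5648, 0.124483)–(-1.3771, -0.5648, 0.4375)  len=0.3631
  (v11,v16,v12) [+-+] → (-1.3771, -0.5648, 0.4375)–(-1.27037, -0.5648, 0.39464)  len=0.1150
  (v12,v16,v17) [+--] → (-1.27037, -0.5648, 0.39464)–(-0.961, -0.5648, 0.2704)  len=0.3334
  (v12,v17,v13) [+-+] → (-0.961, -0.5648, 0.2704)–(-0.961, -0.5648, 0.218737)  len=0.0517
  (v13,v17,v18) [+--] → (-0.961, -0.5648, 0.218737)–(-0.961, -0.5648, -0.2704)  len=0.4891
  (v13,v18,v14) [+-+] → (-0.961, -0.5648, -0.2704)–(-0.993677, -0.5648, -0.283522)  len=0.0352
  (v14,v18,v19) [+--] → (-0.993677, -0.5648, -0.283522)–(-1.3771, -0.5648, -0.4375)  len=0.4132
  (v14,v19,v10) [+-+] → (-1.3771, -0.5648, -0.4375)–(-1.4283, -0.5648, -0.350372)  len=0.1011
  (v10,v19,v15) [+--] → (-1.4283, -0.5648, -0.350372)–(-1.6342, -0.5648, 0)  len=0.4064
  (v20,v0,v21) [-+-] → (1.60964, -0.5648, 0)–(1.49874, -0.5648, 0.152644)  len=0.1887
  (v21,v0,v1) [-++] → (1.49874, -0.5648, 0.152644)–(1.29176, -0.5648, 0.4375)  len=0.3521
  (v21,v1,v22) [-+-] → (1.29176, -0.5648, 0.4375)–(1.03466, -0.5648, 0.353957)  len=0.2703
  (v22,v1,v2) [-++] → (1.03466, -0.5648, 0.353957)–(0.777536, -0.5648, 0.2704)  len=0.2704
  (v22,v2,v23) [-+-] → (0.777536, -0.5648, 0.2704)–(0.777536, -0.5648, 2.39356e-05)  len=0.2704
  (v23,v2,v3) [-++] → (0.777536, -0.5648, 2.39356e-05)–(0.777536, -0.5648, -0.2704)  len=0.2704
  (v23,v3,v24) [-+-] → (0.777536, -0.5648, -0.2704)–(0.956963, -0.5648, -0.328701)  len=0.1887
  (v24,v3,v4) [-++] → (0.956963, -0.5648, -0.328701)–(1.29176, -0.5648, -0.4375)  len=0.3520
  (v24,v4,v20) [-+-] → (1.29176, -0.5648, -0.4375)–(1.3852, -0.5648, -0.308876)  len=0.1590
  (v20,v4,v0) [-++] → (1.3852, -0.5648, -0.308876)–(1.60964, -0.5648, 0)  len=0.3818

Chained into 2 loop(s):
  loop 1: 10 segments, perimeter = 2.4525
  loop 2: 10 segments, perimeter = 2.7038
Total perimeter = 5.156


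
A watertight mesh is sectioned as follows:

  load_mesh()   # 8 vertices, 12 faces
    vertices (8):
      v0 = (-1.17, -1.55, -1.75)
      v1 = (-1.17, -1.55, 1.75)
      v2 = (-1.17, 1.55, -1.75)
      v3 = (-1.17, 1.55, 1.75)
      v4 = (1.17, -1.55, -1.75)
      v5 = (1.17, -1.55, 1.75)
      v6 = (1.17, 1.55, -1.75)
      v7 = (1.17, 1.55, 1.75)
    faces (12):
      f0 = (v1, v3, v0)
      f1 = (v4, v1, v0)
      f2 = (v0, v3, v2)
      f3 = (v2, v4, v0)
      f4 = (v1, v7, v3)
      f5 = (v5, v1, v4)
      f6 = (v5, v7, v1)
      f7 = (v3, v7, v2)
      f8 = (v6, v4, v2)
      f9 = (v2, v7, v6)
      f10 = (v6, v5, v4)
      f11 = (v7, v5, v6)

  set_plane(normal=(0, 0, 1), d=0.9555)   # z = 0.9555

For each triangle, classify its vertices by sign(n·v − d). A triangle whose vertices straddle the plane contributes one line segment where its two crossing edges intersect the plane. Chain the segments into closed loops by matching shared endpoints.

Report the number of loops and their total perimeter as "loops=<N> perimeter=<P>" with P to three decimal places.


loops=1 perimeter=10.880

Straddling triangles (8 of 12):
  (v1,v3,v0) [++-] → (-1.17, 0.8463, 0.9555)–(-1.17, -1.55, 0.9555)  len=2.3963
  (v4,v1,v0) [-+-] → (-0.63882, -1.55, 0.9555)–(-1.17, -1.55, 0.9555)  len=0.5312
  (v0,v3,v2) [-+-] → (-1.17, 0.8463, 0.9555)–(-1.17, 1.55, 0.9555)  len=0.7037
  (v5,v1,v4) [++-] → (-0.63882, -1.55, 0.9555)–(1.17, -1.55, 0.9555)  len=1.8088
  (v3,v7,v2) [++-] → (0.63882, 1.55, 0.9555)–(-1.17, 1.55, 0.9555)  len=1.8088
  (v2,v7,v6) [-+-] → (0.63882, 1.55, 0.9555)–(1.17, 1.55, 0.9555)  len=0.5312
  (v6,v5,v4) [-+-] → (1.17, -0.8463, 0.9555)–(1.17, -1.55, 0.9555)  len=0.7037
  (v7,v5,v6) [++-] → (1.17, -0.8463, 0.9555)–(1.17, 1.55, 0.9555)  len=2.3963

Chained into 1 loop(s):
  loop 1: 8 segments, perimeter = 10.8800
Total perimeter = 10.880


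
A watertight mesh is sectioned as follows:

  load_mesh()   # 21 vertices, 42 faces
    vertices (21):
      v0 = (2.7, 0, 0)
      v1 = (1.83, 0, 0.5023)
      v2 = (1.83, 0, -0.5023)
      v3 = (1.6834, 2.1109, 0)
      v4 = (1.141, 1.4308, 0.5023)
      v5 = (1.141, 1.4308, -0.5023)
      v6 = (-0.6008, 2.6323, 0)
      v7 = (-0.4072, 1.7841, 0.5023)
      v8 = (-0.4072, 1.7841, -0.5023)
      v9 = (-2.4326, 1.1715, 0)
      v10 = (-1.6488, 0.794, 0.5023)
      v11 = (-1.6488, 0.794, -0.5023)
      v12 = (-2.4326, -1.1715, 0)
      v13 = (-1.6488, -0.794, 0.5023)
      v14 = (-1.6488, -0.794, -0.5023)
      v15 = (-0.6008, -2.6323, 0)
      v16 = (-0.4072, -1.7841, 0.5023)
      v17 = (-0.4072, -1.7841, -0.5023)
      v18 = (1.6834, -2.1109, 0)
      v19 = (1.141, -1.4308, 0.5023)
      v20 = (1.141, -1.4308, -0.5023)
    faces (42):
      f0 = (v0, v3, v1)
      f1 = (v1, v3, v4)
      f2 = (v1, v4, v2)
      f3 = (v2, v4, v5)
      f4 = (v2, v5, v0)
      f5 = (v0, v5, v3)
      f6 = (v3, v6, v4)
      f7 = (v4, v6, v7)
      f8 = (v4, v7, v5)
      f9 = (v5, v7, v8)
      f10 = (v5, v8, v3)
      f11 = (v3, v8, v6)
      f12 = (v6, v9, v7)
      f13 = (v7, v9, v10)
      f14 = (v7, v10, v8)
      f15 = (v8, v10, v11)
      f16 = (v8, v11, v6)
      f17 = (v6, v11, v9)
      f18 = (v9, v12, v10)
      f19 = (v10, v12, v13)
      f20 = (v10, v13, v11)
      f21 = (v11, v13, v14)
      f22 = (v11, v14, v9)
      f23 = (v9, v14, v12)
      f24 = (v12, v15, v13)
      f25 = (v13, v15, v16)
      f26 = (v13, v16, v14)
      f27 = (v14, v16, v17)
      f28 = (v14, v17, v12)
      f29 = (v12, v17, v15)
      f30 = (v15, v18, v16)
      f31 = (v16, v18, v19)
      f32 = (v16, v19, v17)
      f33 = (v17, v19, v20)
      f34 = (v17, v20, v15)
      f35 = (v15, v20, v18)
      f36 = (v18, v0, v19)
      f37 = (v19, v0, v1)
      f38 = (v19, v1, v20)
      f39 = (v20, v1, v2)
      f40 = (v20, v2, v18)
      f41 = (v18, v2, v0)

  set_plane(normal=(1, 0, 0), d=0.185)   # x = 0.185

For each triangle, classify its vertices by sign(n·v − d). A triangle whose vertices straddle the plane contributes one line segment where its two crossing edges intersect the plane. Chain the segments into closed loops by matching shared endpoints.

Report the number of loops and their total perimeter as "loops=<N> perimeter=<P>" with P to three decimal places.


loops=2 perimeter=5.801

Straddling triangles (12 of 42):
  (v3,v6,v4) [+-+] → (0.185, 2.45293, 0)–(0.185, 2.09025, 0.226609)  len=0.4277
  (v4,v6,v7) [+--] → (0.185, 2.09025, 0.226609)–(0.185, 1.64896, 0.5023)  len=0.5203
  (v4,v7,v5) [+-+] → (0.185, 1.64896, 0.5023)–(0.185, 1.64896, 0.118032)  len=0.3843
  (v5,v7,v8) [+--] → (0.185, 1.64896, 0.118032)–(0.185, 1.64896, -0.5023)  len=0.6203
  (v5,v8,v3) [+-+] → (0.185, 1.64896, -0.5023)–(0.185, 1.87667, -0.360015)  len=0.2685
  (v3,v8,v6) [+--] → (0.185, 1.87667, -0.360015)–(0.185, 2.45293, 0)  len=0.6795
  (v15,v18,v16) [-+-] → (0.185, -2.45293, 0)–(0.185, -1.87667, 0.360015)  len=0.6795
  (v16,v18,v19) [-++] → (0.185, -1.87667, 0.360015)–(0.185, -1.64896, 0.5023)  len=0.2685
  (v16,v19,v17) [-+-] → (0.185, -1.64896, 0.5023)–(0.185, -1.64896, -0.118032)  len=0.6203
  (v17,v19,v20) [-++] → (0.185, -1.64896, -0.118032)–(0.185, -1.64896, -0.5023)  len=0.3843
  (v17,v20,v15) [-+-] → (0.185, -1.64896, -0.5023)–(0.185, -2.09025, -0.226609)  len=0.5203
  (v15,v20,v18) [-++] → (0.185, -2.09025, -0.226609)–(0.185, -2.45293, 0)  len=0.4277

Chained into 2 loop(s):
  loop 1: 6 segments, perimeter = 2.9006
  loop 2: 6 segments, perimeter = 2.9006
Total perimeter = 5.801


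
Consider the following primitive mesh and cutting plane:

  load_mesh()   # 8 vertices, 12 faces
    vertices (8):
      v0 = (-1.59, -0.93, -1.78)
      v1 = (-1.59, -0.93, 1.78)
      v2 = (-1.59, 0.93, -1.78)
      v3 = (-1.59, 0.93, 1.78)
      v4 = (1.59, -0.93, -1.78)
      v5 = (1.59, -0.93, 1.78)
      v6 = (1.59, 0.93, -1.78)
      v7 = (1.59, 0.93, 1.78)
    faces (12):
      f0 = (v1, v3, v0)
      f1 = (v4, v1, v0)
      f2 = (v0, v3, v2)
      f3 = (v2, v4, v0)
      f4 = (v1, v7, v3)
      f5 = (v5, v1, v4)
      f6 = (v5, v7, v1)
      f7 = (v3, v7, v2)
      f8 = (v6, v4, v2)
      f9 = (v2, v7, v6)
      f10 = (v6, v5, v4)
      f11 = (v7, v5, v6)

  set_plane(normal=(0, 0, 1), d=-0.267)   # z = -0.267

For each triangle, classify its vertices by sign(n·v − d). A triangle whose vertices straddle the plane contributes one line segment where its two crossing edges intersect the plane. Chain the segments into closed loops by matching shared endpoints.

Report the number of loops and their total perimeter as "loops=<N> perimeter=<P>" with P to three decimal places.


loops=1 perimeter=10.080

Straddling triangles (8 of 12):
  (v1,v3,v0) [++-] → (-1.59, -0.1395, -0.267)–(-1.59, -0.93, -0.267)  len=0.7905
  (v4,v1,v0) [-+-] → (0.2385, -0.93, -0.267)–(-1.59, -0.93, -0.267)  len=1.8285
  (v0,v3,v2) [-+-] → (-1.59, -0.1395, -0.267)–(-1.59, 0.93, -0.267)  len=1.0695
  (v5,v1,v4) [++-] → (0.2385, -0.93, -0.267)–(1.59, -0.93, -0.267)  len=1.3515
  (v3,v7,v2) [++-] → (-0.2385, 0.93, -0.267)–(-1.59, 0.93, -0.267)  len=1.3515
  (v2,v7,v6) [-+-] → (-0.2385, 0.93, -0.267)–(1.59, 0.93, -0.267)  len=1.8285
  (v6,v5,v4) [-+-] → (1.59, 0.1395, -0.267)–(1.59, -0.93, -0.267)  len=1.0695
  (v7,v5,v6) [++-] → (1.59, 0.1395, -0.267)–(1.59, 0.93, -0.267)  len=0.7905

Chained into 1 loop(s):
  loop 1: 8 segments, perimeter = 10.0800
Total perimeter = 10.080


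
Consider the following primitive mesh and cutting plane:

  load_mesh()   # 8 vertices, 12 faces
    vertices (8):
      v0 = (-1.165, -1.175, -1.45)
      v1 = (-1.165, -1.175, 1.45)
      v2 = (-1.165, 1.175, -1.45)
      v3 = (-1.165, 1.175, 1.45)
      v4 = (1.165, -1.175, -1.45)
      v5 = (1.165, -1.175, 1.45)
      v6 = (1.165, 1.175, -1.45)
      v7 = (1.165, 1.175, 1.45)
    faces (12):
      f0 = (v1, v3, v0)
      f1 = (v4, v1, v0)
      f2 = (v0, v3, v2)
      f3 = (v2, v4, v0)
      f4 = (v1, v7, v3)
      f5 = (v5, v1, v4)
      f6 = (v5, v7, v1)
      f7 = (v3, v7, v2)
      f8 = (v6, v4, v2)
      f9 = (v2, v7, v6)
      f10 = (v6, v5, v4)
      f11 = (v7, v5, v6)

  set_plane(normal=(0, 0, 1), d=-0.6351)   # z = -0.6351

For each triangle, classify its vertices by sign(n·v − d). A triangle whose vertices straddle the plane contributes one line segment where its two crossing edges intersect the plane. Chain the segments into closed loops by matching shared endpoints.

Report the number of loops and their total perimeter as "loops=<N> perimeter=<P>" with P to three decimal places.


loops=1 perimeter=9.360

Straddling triangles (8 of 12):
  (v1,v3,v0) [++-] → (-1.165, -0.51465, -0.6351)–(-1.165, -1.175, -0.6351)  len=0.6603
  (v4,v1,v0) [-+-] → (0.51027, -1.175, -0.6351)–(-1.165, -1.175, -0.6351)  len=1.6753
  (v0,v3,v2) [-+-] → (-1.165, -0.51465, -0.6351)–(-1.165, 1.175, -0.6351)  len=1.6896
  (v5,v1,v4) [++-] → (0.51027, -1.175, -0.6351)–(1.165, -1.175, -0.6351)  len=0.6547
  (v3,v7,v2) [++-] → (-0.51027, 1.175, -0.6351)–(-1.165, 1.175, -0.6351)  len=0.6547
  (v2,v7,v6) [-+-] → (-0.51027, 1.175, -0.6351)–(1.165, 1.175, -0.6351)  len=1.6753
  (v6,v5,v4) [-+-] → (1.165, 0.51465, -0.6351)–(1.165, -1.175, -0.6351)  len=1.6896
  (v7,v5,v6) [++-] → (1.165, 0.51465, -0.6351)–(1.165, 1.175, -0.6351)  len=0.6603

Chained into 1 loop(s):
  loop 1: 8 segments, perimeter = 9.3600
Total perimeter = 9.360


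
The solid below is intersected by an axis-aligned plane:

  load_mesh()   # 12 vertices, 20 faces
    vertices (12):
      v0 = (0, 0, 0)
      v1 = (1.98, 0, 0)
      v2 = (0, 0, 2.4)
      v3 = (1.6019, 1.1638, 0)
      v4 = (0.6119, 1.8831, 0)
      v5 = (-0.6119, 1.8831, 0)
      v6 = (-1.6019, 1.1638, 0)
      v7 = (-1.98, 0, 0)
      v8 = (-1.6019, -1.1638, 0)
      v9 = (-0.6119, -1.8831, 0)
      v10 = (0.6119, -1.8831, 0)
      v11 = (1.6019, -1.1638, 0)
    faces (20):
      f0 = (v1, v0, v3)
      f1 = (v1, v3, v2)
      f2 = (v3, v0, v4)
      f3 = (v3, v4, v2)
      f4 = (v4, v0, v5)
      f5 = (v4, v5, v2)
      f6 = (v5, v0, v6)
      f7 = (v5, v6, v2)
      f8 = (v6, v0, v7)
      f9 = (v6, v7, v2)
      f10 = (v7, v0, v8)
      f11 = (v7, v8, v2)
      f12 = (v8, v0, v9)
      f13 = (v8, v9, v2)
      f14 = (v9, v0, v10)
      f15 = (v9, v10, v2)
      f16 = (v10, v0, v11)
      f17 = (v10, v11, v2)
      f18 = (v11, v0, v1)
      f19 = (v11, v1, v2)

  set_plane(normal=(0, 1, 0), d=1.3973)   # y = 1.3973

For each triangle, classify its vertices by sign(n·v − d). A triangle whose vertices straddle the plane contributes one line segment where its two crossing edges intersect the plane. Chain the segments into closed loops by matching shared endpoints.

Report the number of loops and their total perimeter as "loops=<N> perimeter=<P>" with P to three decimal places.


Straddling triangles (6 of 20):
  (v3,v0,v4) [--+] → (0.454043, 1.3973, 0)–(1.28053, 1.3973, 0)  len=0.8265
  (v3,v4,v2) [-+-] → (1.28053, 1.3973, 0)–(0.454043, 1.3973, 0.619149)  len=1.0327
  (v4,v0,v5) [+-+] → (0.454043, 1.3973, 0)–(-0.454043, 1.3973, 0)  len=0.9081
  (v4,v5,v2) [++-] → (-0.454043, 1.3973, 0.619149)–(0.454043, 1.3973, 0.619149)  len=0.9081
  (v5,v0,v6) [+--] → (-0.454043, 1.3973, 0)–(-1.28053, 1.3973, 0)  len=0.8265
  (v5,v6,v2) [+--] → (-1.28053, 1.3973, 0)–(-0.454043, 1.3973, 0.619149)  len=1.0327

Chained into 1 loop(s):
  loop 1: 6 segments, perimeter = 5.5345
Total perimeter = 5.534

loops=1 perimeter=5.534


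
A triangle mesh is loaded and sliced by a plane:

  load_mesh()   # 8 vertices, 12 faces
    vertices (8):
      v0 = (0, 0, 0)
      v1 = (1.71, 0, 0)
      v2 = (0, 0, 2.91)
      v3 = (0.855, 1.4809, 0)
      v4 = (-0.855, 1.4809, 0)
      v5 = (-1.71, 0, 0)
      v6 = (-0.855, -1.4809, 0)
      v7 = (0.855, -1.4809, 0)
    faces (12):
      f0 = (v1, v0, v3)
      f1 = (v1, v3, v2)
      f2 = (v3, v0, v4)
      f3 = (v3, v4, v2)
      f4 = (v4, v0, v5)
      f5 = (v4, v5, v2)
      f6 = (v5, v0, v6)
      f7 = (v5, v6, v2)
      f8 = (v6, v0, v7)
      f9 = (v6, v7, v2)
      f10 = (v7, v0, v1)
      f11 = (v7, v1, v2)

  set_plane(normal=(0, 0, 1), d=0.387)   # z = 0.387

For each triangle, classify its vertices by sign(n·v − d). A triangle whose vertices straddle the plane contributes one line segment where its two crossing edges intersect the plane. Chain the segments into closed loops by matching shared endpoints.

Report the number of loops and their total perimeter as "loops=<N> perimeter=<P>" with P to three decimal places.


loops=1 perimeter=8.896

Straddling triangles (6 of 12):
  (v1,v3,v2) [--+] → (0.741294, 1.28396, 0.387)–(1.48259, 0, 0.387)  len=1.4826
  (v3,v4,v2) [--+] → (-0.741294, 1.28396, 0.387)–(0.741294, 1.28396, 0.387)  len=1.4826
  (v4,v5,v2) [--+] → (-1.48259, 0, 0.387)–(-0.741294, 1.28396, 0.387)  len=1.4826
  (v5,v6,v2) [--+] → (-0.741294, -1.28396, 0.387)–(-1.48259, 0, 0.387)  len=1.4826
  (v6,v7,v2) [--+] → (0.741294, -1.28396, 0.387)–(-0.741294, -1.28396, 0.387)  len=1.4826
  (v7,v1,v2) [--+] → (1.48259, 0, 0.387)–(0.741294, -1.28396, 0.387)  len=1.4826

Chained into 1 loop(s):
  loop 1: 6 segments, perimeter = 8.8955
Total perimeter = 8.896


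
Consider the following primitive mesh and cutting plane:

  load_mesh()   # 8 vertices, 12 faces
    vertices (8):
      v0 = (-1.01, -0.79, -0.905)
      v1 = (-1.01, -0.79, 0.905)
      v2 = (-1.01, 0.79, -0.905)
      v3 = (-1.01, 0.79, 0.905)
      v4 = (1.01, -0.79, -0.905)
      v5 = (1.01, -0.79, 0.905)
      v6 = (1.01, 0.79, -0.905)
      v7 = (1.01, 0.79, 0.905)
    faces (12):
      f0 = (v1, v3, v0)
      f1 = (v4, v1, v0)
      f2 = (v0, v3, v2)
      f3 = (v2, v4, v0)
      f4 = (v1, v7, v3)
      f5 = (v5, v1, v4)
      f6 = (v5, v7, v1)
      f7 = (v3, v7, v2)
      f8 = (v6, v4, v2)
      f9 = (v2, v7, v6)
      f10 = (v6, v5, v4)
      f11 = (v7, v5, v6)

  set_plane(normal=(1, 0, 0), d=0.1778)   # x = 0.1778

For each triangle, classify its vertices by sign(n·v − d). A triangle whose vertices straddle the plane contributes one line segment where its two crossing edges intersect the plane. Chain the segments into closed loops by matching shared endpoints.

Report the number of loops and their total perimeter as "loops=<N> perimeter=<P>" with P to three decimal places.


Straddling triangles (8 of 12):
  (v4,v1,v0) [+--] → (0.1778, -0.79, -0.159316)–(0.1778, -0.79, -0.905)  len=0.7457
  (v2,v4,v0) [-+-] → (0.1778, -0.139071, -0.905)–(0.1778, -0.79, -0.905)  len=0.6509
  (v1,v7,v3) [-+-] → (0.1778, 0.139071, 0.905)–(0.1778, 0.79, 0.905)  len=0.6509
  (v5,v1,v4) [+-+] → (0.1778, -0.79, 0.905)–(0.1778, -0.79, -0.159316)  len=1.0643
  (v5,v7,v1) [++-] → (0.1778, 0.139071, 0.905)–(0.1778, -0.79, 0.905)  len=0.9291
  (v3,v7,v2) [-+-] → (0.1778, 0.79, 0.905)–(0.1778, 0.79, 0.159316)  len=0.7457
  (v6,v4,v2) [++-] → (0.1778, -0.139071, -0.905)–(0.1778, 0.79, -0.905)  len=0.9291
  (v2,v7,v6) [-++] → (0.1778, 0.79, 0.159316)–(0.1778, 0.79, -0.905)  len=1.0643

Chained into 1 loop(s):
  loop 1: 8 segments, perimeter = 6.7800
Total perimeter = 6.780

loops=1 perimeter=6.780


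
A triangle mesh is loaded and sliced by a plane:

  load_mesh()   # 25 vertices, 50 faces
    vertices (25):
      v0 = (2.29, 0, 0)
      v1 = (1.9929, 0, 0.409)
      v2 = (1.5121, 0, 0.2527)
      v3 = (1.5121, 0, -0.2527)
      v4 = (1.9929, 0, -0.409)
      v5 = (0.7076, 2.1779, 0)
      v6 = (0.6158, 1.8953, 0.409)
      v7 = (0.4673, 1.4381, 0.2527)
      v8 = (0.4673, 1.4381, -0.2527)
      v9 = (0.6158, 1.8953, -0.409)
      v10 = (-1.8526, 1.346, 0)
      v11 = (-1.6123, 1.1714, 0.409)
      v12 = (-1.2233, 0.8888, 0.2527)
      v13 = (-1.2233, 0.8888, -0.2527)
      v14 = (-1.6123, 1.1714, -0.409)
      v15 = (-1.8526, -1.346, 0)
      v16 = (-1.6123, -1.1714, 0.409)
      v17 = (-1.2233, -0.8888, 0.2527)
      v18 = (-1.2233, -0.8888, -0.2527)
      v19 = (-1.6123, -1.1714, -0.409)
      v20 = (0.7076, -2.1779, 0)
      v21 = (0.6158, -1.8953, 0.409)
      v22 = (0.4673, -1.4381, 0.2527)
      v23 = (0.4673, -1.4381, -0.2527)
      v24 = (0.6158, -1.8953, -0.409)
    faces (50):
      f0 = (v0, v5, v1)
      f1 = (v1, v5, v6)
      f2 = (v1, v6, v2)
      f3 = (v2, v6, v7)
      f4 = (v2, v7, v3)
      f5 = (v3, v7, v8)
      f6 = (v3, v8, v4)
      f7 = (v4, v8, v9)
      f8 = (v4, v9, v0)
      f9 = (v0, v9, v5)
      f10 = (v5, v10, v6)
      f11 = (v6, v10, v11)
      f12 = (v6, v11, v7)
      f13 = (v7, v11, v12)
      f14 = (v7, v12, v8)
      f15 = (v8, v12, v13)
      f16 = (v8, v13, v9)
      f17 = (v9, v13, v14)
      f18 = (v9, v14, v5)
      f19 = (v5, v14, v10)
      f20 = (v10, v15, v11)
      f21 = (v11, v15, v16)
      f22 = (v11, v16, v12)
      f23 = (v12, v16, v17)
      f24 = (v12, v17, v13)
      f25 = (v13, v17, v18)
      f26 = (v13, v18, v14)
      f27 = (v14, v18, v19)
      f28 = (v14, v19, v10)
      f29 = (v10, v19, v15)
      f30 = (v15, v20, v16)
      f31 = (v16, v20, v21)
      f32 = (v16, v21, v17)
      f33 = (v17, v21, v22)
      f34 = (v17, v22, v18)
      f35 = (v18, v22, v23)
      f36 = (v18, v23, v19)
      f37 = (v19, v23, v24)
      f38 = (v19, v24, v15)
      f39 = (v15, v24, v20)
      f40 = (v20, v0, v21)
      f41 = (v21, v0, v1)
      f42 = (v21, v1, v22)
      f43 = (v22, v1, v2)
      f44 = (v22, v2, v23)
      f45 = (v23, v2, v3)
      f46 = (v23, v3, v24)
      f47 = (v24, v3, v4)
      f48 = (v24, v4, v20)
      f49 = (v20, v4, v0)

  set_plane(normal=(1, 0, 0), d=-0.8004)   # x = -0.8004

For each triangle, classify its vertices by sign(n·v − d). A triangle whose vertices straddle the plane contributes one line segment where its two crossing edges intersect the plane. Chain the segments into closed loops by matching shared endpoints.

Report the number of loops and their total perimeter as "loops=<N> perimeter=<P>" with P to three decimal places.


loops=2 perimeter=4.685

Straddling triangles (20 of 50):
  (v5,v10,v6) [+-+] → (-0.8004, 1.6879, 0)–(-0.8004, 1.58015, 0.174344)  len=0.2050
  (v6,v10,v11) [+--] → (-0.8004, 1.58015, 0.174344)–(-0.8004, 1.43518, 0.409)  len=0.2758
  (v6,v11,v7) [+-+] → (-0.8004, 1.43518, 0.409)–(-0.8004, 1.27552, 0.347979)  len=0.1709
  (v7,v11,v12) [+--] → (-0.8004, 1.27552, 0.347979)–(-0.8004, 1.02621, 0.2527)  len=0.2669
  (v7,v12,v8) [+-+] → (-0.8004, 1.02621, 0.2527)–(-0.8004, 1.02621, 0.126275)  len=0.1264
  (v8,v12,v13) [+--] → (-0.8004, 1.02621, 0.126275)–(-0.8004, 1.02621, -0.2527)  len=0.3790
  (v8,v13,v9) [+-+] → (-0.8004, 1.02621, -0.2527)–(-0.8004, 1.12024, -0.288641)  len=0.1007
  (v9,v13,v14) [+--] → (-0.8004, 1.12024, -0.288641)–(-0.8004, 1.43518, -0.409)  len=0.3372
  (v9,v14,v5) [+-+] → (-0.8004, 1.43518, -0.409)–(-0.8004, 1.52365, -0.265861)  len=0.1683
  (v5,v14,v10) [+--] → (-0.8004, 1.52365, -0.265861)–(-0.8004, 1.6879, 0)  len=0.3125
  (v15,v20,v16) [-+-] → (-0.8004, -1.6879, 0)–(-0.8004, -1.52365, 0.265861)  len=0.3125
  (v16,v20,v21) [-++] → (-0.8004, -1.52365, 0.265861)–(-0.8004, -1.43518, 0.409)  len=0.1683
  (v16,v21,v17) [-+-] → (-0.8004, -1.43518, 0.409)–(-0.8004, -1.12024, 0.288641)  len=0.3372
  (v17,v21,v22) [-++] → (-0.8004, -1.12024, 0.288641)–(-0.8004, -1.02621, 0.2527)  len=0.1007
  (v17,v22,v18) [-+-] → (-0.8004, -1.02621, 0.2527)–(-0.8004, -1.02621, -0.126275)  len=0.3790
  (v18,v22,v23) [-++] → (-0.8004, -1.02621, -0.126275)–(-0.8004, -1.02621, -0.2527)  len=0.1264
  (v18,v23,v19) [-+-] → (-0.8004, -1.02621, -0.2527)–(-0.8004, -1.27552, -0.347979)  len=0.2669
  (v19,v23,v24) [-++] → (-0.8004, -1.27552, -0.347979)–(-0.8004, -1.43518, -0.409)  len=0.1709
  (v19,v24,v15) [-+-] → (-0.8004, -1.43518, -0.409)–(-0.8004, -1.58015, -0.174344)  len=0.2758
  (v15,v24,v20) [-++] → (-0.8004, -1.58015, -0.174344)–(-0.8004, -1.6879, 0)  len=0.2050

Chained into 2 loop(s):
  loop 1: 10 segments, perimeter = 2.3426
  loop 2: 10 segments, perimeter = 2.3426
Total perimeter = 4.685


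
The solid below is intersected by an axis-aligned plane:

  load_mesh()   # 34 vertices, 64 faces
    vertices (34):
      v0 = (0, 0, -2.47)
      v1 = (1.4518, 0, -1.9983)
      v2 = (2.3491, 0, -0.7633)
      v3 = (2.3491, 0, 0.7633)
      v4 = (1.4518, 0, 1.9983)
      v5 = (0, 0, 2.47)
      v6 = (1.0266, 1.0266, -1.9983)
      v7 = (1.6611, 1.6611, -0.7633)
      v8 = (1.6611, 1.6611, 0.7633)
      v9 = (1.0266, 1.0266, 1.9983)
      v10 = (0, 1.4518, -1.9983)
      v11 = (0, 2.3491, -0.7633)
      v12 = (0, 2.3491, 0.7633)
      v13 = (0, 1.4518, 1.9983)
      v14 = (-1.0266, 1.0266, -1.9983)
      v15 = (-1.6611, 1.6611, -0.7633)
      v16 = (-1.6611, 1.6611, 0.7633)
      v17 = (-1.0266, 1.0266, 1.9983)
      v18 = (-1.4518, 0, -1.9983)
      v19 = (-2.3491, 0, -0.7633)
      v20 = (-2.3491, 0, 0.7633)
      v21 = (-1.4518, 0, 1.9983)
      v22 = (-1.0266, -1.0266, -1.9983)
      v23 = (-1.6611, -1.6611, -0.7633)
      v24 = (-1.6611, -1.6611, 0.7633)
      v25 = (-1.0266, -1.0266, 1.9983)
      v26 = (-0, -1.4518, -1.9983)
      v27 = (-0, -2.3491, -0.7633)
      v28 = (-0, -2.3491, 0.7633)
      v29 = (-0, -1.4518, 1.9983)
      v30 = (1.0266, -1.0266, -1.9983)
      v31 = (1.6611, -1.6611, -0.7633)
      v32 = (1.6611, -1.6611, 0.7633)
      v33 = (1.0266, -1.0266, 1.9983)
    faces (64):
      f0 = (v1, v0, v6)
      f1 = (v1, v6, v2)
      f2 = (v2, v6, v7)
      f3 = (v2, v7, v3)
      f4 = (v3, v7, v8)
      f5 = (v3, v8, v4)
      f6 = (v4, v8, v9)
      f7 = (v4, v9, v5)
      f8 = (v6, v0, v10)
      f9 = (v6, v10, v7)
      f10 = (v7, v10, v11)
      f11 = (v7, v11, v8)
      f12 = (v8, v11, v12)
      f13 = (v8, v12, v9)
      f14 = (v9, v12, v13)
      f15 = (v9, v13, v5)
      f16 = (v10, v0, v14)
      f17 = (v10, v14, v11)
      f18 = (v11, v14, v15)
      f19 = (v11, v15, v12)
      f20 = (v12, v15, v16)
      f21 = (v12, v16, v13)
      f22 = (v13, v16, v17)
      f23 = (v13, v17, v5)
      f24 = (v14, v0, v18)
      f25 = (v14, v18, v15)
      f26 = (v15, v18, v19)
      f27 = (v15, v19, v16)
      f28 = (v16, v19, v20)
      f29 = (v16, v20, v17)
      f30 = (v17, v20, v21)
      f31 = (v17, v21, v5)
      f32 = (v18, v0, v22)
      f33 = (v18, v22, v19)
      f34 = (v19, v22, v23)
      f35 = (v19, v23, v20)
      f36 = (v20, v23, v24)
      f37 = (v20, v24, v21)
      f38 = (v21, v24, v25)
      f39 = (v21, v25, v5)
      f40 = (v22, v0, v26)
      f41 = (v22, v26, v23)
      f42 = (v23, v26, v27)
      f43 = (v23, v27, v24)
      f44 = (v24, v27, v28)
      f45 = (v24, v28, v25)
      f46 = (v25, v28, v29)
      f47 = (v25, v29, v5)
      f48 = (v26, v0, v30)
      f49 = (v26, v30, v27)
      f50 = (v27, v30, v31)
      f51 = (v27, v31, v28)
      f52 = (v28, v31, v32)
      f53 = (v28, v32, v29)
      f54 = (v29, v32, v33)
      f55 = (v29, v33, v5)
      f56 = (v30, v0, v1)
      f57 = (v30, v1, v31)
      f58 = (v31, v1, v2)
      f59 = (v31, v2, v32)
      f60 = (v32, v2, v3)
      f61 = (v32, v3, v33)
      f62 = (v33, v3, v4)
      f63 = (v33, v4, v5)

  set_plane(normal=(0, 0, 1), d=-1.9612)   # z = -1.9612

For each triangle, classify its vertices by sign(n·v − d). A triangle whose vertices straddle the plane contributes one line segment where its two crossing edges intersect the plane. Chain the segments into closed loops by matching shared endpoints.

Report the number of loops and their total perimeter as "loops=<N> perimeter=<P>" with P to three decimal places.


loops=1 perimeter=9.054

Straddling triangles (16 of 64):
  (v1,v6,v2) [--+] → (1.06633, 0.99576, -1.9612)–(1.47876, 0, -1.9612)  len=1.0778
  (v2,v6,v7) [+-+] → (1.06633, 0.99576, -1.9612)–(1.04566, 1.04566, -1.9612)  len=0.0540
  (v6,v10,v7) [--+] → (0.0499003, 1.45809, -1.9612)–(1.04566, 1.04566, -1.9612)  len=1.0778
  (v7,v10,v11) [+-+] → (0.0499003, 1.45809, -1.9612)–(0, 1.47876, -1.9612)  len=0.0540
  (v10,v14,v11) [--+] → (-0.99576, 1.06633, -1.9612)–(0, 1.47876, -1.9612)  len=1.0778
  (v11,v14,v15) [+-+] → (-0.99576, 1.06633, -1.9612)–(-1.04566, 1.04566, -1.9612)  len=0.0540
  (v14,v18,v15) [--+] → (-1.45809, 0.0499003, -1.9612)–(-1.04566, 1.04566, -1.9612)  len=1.0778
  (v15,v18,v19) [+-+] → (-1.45809, 0.0499003, -1.9612)–(-1.47876, 0, -1.9612)  len=0.0540
  (v18,v22,v19) [--+] → (-1.06633, -0.99576, -1.9612)–(-1.47876, 0, -1.9612)  len=1.0778
  (v19,v22,v23) [+-+] → (-1.06633, -0.99576, -1.9612)–(-1.04566, -1.04566, -1.9612)  len=0.0540
  (v22,v26,v23) [--+] → (-0.0499003, -1.45809, -1.9612)–(-1.04566, -1.04566, -1.9612)  len=1.0778
  (v23,v26,v27) [+-+] → (-0.0499003, -1.45809, -1.9612)–(0, -1.47876, -1.9612)  len=0.0540
  (v26,v30,v27) [--+] → (0.99576, -1.06633, -1.9612)–(0, -1.47876, -1.9612)  len=1.0778
  (v27,v30,v31) [+-+] → (0.99576, -1.06633, -1.9612)–(1.04566, -1.04566, -1.9612)  len=0.0540
  (v30,v1,v31) [--+] → (1.45809, -0.0499003, -1.9612)–(1.04566, -1.04566, -1.9612)  len=1.0778
  (v31,v1,v2) [+-+] → (1.45809, -0.0499003, -1.9612)–(1.47876, 0, -1.9612)  len=0.0540

Chained into 1 loop(s):
  loop 1: 16 segments, perimeter = 9.0544
Total perimeter = 9.054


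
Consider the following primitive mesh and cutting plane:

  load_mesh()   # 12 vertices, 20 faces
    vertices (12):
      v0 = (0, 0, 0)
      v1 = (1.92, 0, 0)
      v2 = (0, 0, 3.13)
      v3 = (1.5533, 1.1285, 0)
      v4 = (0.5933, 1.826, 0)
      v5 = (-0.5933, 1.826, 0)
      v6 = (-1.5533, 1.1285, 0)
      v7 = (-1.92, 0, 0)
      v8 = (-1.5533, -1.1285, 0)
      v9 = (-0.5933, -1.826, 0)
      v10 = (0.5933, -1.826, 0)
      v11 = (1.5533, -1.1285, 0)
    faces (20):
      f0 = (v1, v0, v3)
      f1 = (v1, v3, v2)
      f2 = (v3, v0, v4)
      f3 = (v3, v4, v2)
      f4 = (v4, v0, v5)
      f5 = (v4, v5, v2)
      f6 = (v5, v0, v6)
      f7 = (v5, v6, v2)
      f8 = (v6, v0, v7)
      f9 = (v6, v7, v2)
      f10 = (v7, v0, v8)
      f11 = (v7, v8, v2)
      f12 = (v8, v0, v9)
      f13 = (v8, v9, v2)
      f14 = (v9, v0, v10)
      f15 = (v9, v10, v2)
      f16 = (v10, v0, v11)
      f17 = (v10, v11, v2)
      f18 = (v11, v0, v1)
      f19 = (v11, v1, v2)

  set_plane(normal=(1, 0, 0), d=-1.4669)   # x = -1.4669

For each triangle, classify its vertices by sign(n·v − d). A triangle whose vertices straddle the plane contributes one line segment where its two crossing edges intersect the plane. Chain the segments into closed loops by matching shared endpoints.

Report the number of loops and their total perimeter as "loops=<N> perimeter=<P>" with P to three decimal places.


Straddling triangles (8 of 20):
  (v5,v0,v6) [++-] → (-1.4669, 1.06573, 0)–(-1.4669, 1.19127, 0)  len=0.1255
  (v5,v6,v2) [+-+] → (-1.4669, 1.19128, 0)–(-1.4669, 1.06573, 0.174102)  len=0.2146
  (v6,v0,v7) [-+-] → (-1.4669, 1.06573, 0)–(-1.4669, 0, 0)  len=1.0657
  (v6,v7,v2) [--+] → (-1.4669, 0, 0.738647)–(-1.4669, 1.06573, 0.174102)  len=1.2060
  (v7,v0,v8) [-+-] → (-1.4669, 0, 0)–(-1.4669, -1.06573, 0)  len=1.0657
  (v7,v8,v2) [--+] → (-1.4669, -1.06573, 0.174102)–(-1.4669, 0, 0.738647)  len=1.2060
  (v8,v0,v9) [-++] → (-1.4669, -1.06573, 0)–(-1.4669, -1.19128, 0)  len=0.1255
  (v8,v9,v2) [-++] → (-1.4669, -1.19127, 0)–(-1.4669, -1.06573, 0.174102)  len=0.2146

Chained into 1 loop(s):
  loop 1: 8 segments, perimeter = 5.2239
Total perimeter = 5.224

loops=1 perimeter=5.224
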